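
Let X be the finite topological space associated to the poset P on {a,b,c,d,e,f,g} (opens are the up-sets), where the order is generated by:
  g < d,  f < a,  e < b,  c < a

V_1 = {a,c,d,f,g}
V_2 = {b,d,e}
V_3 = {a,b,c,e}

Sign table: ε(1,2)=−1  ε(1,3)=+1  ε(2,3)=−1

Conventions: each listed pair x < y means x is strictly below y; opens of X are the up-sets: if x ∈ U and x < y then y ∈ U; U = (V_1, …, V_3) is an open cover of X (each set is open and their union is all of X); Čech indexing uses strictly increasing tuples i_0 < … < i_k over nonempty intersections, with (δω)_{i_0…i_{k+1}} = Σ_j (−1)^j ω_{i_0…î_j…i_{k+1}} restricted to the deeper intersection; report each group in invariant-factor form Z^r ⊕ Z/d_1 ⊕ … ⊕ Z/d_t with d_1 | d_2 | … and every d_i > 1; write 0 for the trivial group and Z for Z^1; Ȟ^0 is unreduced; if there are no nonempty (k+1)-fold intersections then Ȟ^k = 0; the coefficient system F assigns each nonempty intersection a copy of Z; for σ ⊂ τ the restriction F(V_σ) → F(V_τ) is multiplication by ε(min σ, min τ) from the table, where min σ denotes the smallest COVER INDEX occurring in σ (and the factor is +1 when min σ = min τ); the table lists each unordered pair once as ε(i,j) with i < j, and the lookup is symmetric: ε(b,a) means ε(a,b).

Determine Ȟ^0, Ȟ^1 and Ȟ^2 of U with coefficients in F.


Ȟ^0 ≅ Z,  Ȟ^1 ≅ Z,  Ȟ^2 ≅ 0

nerve simplices:
  V12={d} V13={a,c} V23={b,e}
C dims 3,3; δ0: rk 2, SNF 1^2
degree 0: 3−2−0 = 1 → Ȟ^0 ≅ Z
degree 1: 3−0−2 = 1 → Ȟ^1 ≅ Z
degree 2: 0−0−0 = 0 → Ȟ^2 ≅ 0


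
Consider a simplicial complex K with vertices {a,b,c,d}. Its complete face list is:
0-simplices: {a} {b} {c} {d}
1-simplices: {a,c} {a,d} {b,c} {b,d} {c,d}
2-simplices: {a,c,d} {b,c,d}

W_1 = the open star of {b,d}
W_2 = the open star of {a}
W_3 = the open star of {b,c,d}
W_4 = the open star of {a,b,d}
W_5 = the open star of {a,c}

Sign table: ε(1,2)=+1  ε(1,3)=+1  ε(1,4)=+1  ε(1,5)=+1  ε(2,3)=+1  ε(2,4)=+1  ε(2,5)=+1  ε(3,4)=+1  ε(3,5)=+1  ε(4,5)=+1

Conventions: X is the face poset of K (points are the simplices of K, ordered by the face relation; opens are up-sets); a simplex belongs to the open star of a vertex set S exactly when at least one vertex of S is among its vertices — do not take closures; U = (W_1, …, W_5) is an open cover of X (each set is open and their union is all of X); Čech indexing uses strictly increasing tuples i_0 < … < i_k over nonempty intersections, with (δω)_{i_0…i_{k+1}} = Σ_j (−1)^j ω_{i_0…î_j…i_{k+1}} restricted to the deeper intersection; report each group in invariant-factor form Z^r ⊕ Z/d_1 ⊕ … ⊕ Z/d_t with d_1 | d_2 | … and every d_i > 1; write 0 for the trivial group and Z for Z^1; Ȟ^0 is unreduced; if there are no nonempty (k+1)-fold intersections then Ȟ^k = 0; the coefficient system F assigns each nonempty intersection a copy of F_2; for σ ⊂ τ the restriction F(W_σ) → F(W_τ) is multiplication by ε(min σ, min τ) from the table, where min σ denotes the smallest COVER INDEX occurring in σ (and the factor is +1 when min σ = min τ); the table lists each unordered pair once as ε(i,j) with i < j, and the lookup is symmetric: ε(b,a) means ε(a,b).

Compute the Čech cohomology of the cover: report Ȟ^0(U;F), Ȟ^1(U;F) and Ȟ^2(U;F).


Ȟ^0 ≅ Z/2; Ȟ^1 ≅ 0; Ȟ^2 ≅ 0

nerve simplices:
  W1={{b},{d},{a,d},{b,c},{b,d},{c,d},{a,c,d},{b,c,d}} W2={{a},{a,c},{a,d},{a,c,d}} W3={{b},{c},{d},{a,c},{a,d},{b,c},{b,d},{c,d},{a,c,d},{b,c,d}} W4={{a},{b},{d},{a,c},{a,d},{b,c},{b,d},{c,d},{a,c,d},{b,c,d}} W5={{a},{c},{a,c},{a,d},{b,c},{c,d},{a,c,d},{b,c,d}}
  W12={{a,d},{a,c,d}} W13={{b},{d},{a,d},{b,c},{b,d},{c,d},{a,c,d},{b,c,d}} W14={{b},{d},{a,d},{b,c},{b,d},{c,d},{a,c,d},{b,c,d}} W15={{a,d},{b,c},{c,d},{a,c,d},{b,c,d}} W23={{a,c},{a,d},{a,c,d}} W24={{a},{a,c},{a,d},{a,c,d}} W25={{a},{a,c},{a,d},{a,c,d}} W34={{b},{d},{a,c},{a,d},{b,c},{b,d},{c,d},{a,c,d},{b,c,d}} W35={{c},{a,c},{a,d},{b,c},{c,d},{a,c,d},{b,c,d}} W45={{a},{a,c},{a,d},{b,c},{c,d},{a,c,d},{b,c,d}}
  W123={{a,d},{a,c,d}} W124={{a,d},{a,c,d}} W125={{a,d},{a,c,d}} W134={{b},{d},{a,d},{b,c},{b,d},{c,d},{a,c,d},{b,c,d}} W135={{a,d},{b,c},{c,d},{a,c,d},{b,c,d}} W145={{a,d},{b,c},{c,d},{a,c,d},{b,c,d}} W234={{a,c},{a,d},{a,c,d}} W235={{a,c},{a,d},{a,c,d}} W245={{a},{a,c},{a,d},{a,c,d}} W345={{a,c},{a,d},{b,c},{c,d},{a,c,d},{b,c,d}}
  W1234={{a,d},{a,c,d}} W1235={{a,d},{a,c,d}} W1245={{a,d},{a,c,d}} W1345={{a,d},{b,c},{c,d},{a,c,d},{b,c,d}} W2345={{a,c},{a,d},{a,c,d}}
  W12345={{a,d},{a,c,d}}
C dims 5,10,10,5; δ0: rk_F2 4; δ1: rk_F2 6; δ2: rk_F2 4
degree 0: 5−4−0 = 1 → Ȟ^0 ≅ Z/2
degree 1: 10−6−4 = 0 → Ȟ^1 ≅ 0
degree 2: 10−4−6 = 0 → Ȟ^2 ≅ 0


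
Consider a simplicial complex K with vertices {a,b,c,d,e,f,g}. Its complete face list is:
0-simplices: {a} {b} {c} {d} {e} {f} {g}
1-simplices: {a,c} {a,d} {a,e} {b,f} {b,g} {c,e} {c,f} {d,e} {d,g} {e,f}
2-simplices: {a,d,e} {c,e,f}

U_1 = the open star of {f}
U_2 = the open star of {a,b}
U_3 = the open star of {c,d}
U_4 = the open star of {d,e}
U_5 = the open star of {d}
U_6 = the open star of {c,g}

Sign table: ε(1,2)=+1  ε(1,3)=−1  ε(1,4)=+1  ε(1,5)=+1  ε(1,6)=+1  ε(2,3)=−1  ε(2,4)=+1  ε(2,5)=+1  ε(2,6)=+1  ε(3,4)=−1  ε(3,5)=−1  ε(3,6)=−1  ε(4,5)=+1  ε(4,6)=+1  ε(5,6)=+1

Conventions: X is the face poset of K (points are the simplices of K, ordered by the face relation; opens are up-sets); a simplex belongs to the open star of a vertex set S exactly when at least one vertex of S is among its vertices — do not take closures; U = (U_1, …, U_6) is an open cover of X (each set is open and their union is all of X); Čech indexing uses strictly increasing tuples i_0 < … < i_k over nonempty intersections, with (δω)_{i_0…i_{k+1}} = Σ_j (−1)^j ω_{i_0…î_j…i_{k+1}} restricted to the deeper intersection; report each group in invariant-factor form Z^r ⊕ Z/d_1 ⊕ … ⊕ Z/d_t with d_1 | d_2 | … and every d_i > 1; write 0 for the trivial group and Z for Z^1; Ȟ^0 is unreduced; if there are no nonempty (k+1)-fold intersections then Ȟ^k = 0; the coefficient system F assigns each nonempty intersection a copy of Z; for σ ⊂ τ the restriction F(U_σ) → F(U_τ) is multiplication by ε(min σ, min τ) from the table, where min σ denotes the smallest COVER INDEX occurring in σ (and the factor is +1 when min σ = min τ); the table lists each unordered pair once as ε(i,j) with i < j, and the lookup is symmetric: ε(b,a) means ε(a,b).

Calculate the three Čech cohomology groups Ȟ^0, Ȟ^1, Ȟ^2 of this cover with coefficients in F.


nerve of the cover:
  U1={{f},{b,f},{c,f},{e,f},{c,e,f}} U2={{a},{b},{a,c},{a,d},{a,e},{b,f},{b,g},{a,d,e}} U3={{c},{d},{a,c},{a,d},{c,e},{c,f},{d,e},{d,g},{a,d,e},{c,e,f}} U4={{d},{e},{a,d},{a,e},{c,e},{d,e},{d,g},{e,f},{a,d,e},{c,e,f}} U5={{d},{a,d},{d,e},{d,g},{a,d,e}} U6={{c},{g},{a,c},{b,g},{c,e},{c,f},{d,g},{c,e,f}}
  U12={{b,f}} U13={{c,f},{c,e,f}} U14={{e,f},{c,e,f}} U16={{c,f},{c,e,f}} U23={{a,c},{a,d},{a,d,e}} U24={{a,d},{a,e},{a,d,e}} U25={{a,d},{a,d,e}} U26={{a,c},{b,g}} U34={{d},{a,d},{c,e},{d,e},{d,g},{a,d,e},{c,e,f}} U35={{d},{a,d},{d,e},{d,g},{a,d,e}} U36={{c},{a,c},{c,e},{c,f},{d,g},{c,e,f}} U45={{d},{a,d},{d,e},{d,g},{a,d,e}} U46={{c,e},{d,g},{c,e,f}} U56={{d,g}}
  U134={{c,e,f}} U136={{c,f},{c,e,f}} U146={{c,e,f}} U234={{a,d},{a,d,e}} U235={{a,d},{a,d,e}} U236={{a,c}} U245={{a,d},{a,d,e}} U345={{d},{a,d},{d,e},{d,g},{a,d,e}} U346={{c,e},{d,g},{c,e,f}} U356={{d,g}} U456={{d,g}}
  U1346={{c,e,f}} U2345={{a,d},{a,d,e}} U3456={{d,g}}
C dims 6,14,11,3; δ0: rk 5, SNF 1^5; δ1: rk 8, SNF 1^8; δ2: rk 3, SNF 1^3
Ȟ^0 = (6 − 5) − 0 = 1, so Ȟ^0 ≅ Z
Ȟ^1 = (14 − 8) − 5 = 1, so Ȟ^1 ≅ Z
Ȟ^2 = (11 − 3) − 8 = 0, so Ȟ^2 ≅ 0

Ȟ^0(U;F) ≅ Z; Ȟ^1(U;F) ≅ Z; Ȟ^2(U;F) ≅ 0


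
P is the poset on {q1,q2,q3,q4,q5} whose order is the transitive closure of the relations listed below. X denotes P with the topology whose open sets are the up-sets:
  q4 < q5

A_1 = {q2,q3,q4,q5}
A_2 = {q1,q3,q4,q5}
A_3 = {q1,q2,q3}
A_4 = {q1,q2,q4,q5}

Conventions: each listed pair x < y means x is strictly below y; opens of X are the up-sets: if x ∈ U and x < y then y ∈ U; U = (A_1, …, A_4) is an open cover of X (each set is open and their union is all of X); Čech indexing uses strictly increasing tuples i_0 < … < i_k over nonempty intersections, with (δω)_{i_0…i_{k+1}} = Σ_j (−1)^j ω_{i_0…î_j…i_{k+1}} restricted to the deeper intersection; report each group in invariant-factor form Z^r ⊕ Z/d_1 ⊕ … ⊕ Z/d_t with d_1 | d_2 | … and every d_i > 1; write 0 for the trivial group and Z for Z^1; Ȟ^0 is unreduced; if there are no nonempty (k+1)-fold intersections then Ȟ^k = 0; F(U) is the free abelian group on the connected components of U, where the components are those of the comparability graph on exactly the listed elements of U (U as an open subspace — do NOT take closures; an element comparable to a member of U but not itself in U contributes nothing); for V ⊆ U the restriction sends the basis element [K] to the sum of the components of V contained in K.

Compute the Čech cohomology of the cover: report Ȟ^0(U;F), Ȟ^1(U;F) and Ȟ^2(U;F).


nerve of the cover:
  A12={q3,q4,q5} A13={q2,q3} A14={q2,q4,q5} A23={q1,q3} A24={q1,q4,q5} A34={q1,q2}
  A123={q3} A124={q4,q5} A134={q2} A234={q1}
components per intersection:
  A1: {q2} {q3} {q4,q5}
  A2: {q1} {q3} {q4,q5}
  A3: {q1} {q2} {q3}
  A4: {q1} {q2} {q4,q5}
  A12: {q3} {q4,q5}
  A13: {q2} {q3}
  A14: {q2} {q4,q5}
  A23: {q1} {q3}
  A24: {q1} {q4,q5}
  A34: {q1} {q2}
  A123: {q3}
  A124: {q4,q5}
  A134: {q2}
  A234: {q1}
C dims 12,12,4; δ0: rk 8, SNF 1^8; δ1: rk 4, SNF 1^4
Ȟ^0 = (12 − 8) − 0 = 4, so Ȟ^0 ≅ Z^4
Ȟ^1 = (12 − 4) − 8 = 0, so Ȟ^1 ≅ 0
Ȟ^2 = (4 − 0) − 4 = 0, so Ȟ^2 ≅ 0

Ȟ^0(U;F) ≅ Z^4, Ȟ^1(U;F) ≅ 0 and Ȟ^2(U;F) ≅ 0


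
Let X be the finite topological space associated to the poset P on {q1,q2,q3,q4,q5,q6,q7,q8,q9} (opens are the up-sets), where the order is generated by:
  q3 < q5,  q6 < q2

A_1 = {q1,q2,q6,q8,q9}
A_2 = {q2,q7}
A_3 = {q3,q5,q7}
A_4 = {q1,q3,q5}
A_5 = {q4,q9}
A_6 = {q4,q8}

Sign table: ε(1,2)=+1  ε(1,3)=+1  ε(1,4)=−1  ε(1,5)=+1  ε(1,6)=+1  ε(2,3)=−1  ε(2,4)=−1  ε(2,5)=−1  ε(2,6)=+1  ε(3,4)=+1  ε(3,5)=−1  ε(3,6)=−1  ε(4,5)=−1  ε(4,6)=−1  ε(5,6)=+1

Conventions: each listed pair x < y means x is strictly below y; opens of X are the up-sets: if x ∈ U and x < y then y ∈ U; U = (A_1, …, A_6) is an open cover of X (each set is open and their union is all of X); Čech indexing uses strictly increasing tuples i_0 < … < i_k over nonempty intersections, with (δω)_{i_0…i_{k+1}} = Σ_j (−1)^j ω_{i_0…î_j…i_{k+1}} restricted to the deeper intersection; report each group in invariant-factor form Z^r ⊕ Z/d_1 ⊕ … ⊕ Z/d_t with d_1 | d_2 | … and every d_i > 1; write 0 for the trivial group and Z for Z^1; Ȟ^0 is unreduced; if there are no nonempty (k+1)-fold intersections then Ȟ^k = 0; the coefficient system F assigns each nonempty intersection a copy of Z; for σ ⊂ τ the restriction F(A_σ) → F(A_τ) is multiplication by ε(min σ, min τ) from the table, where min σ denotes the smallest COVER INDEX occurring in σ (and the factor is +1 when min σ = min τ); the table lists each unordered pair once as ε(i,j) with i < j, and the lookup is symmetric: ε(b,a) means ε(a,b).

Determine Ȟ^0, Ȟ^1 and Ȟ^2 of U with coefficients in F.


Ȟ^0 = Z; Ȟ^1 = Z^2; Ȟ^2 = 0

nerve simplices:
  A12={q2} A14={q1} A15={q9} A16={q8} A23={q7} A34={q3,q5} A56={q4}
C dims 6,7; δ0: rk 5, SNF 1^5
degree 0: 6−5−0 = 1 → Ȟ^0 ≅ Z
degree 1: 7−0−5 = 2 → Ȟ^1 ≅ Z^2
degree 2: 0−0−0 = 0 → Ȟ^2 ≅ 0


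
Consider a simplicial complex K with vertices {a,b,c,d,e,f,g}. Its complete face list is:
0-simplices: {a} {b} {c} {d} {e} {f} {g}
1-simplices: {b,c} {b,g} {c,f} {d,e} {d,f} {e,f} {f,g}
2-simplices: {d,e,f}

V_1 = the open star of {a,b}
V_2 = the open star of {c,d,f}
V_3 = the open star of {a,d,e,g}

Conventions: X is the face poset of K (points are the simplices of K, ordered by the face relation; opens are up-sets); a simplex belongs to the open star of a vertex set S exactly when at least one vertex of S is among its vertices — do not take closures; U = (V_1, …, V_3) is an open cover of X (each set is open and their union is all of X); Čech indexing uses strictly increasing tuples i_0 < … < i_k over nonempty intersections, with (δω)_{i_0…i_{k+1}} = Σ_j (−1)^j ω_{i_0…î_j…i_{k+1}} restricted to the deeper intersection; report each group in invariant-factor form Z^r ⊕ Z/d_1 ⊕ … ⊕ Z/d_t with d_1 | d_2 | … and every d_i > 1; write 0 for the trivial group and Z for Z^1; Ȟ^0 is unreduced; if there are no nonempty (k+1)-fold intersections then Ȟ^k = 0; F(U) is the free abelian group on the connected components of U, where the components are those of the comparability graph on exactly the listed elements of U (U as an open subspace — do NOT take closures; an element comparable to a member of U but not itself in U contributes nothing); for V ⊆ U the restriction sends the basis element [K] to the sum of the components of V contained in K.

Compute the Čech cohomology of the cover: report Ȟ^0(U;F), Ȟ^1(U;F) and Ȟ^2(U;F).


nonempty overlaps:
  V1={{a},{b},{b,c},{b,g}} V2={{c},{d},{f},{b,c},{c,f},{d,e},{d,f},{e,f},{f,g},{d,e,f}} V3={{a},{d},{e},{g},{b,g},{d,e},{d,f},{e,f},{f,g},{d,e,f}}
  V12={{b,c}} V13={{a},{b,g}} V23={{d},{d,e},{d,f},{e,f},{f,g},{d,e,f}}
components per intersection:
  V1: {{a}} {{b},{b,c},{b,g}}
  V2: {{c},{d},{f},{b,c},{c,f},{d,e},{d,f},{e,f},{f,g},{d,e,f}}
  V3: {{a}} {{d},{e},{d,e},{d,f},{e,f},{d,e,f}} {{g},{b,g},{f,g}}
  V12: {{b,c}}
  V13: {{a}} {{b,g}}
  V23: {{d},{d,e},{d,f},{e,f},{d,e,f}} {{f,g}}
C dims 6,5; δ0: rk 4, SNF 1^4
degree 0: 6−4−0 = 2 → Ȟ^0 ≅ Z^2
degree 1: 5−0−4 = 1 → Ȟ^1 ≅ Z
degree 2: 0−0−0 = 0 → Ȟ^2 ≅ 0

Ȟ^0 ≅ Z^2, Ȟ^1 ≅ Z and Ȟ^2 ≅ 0


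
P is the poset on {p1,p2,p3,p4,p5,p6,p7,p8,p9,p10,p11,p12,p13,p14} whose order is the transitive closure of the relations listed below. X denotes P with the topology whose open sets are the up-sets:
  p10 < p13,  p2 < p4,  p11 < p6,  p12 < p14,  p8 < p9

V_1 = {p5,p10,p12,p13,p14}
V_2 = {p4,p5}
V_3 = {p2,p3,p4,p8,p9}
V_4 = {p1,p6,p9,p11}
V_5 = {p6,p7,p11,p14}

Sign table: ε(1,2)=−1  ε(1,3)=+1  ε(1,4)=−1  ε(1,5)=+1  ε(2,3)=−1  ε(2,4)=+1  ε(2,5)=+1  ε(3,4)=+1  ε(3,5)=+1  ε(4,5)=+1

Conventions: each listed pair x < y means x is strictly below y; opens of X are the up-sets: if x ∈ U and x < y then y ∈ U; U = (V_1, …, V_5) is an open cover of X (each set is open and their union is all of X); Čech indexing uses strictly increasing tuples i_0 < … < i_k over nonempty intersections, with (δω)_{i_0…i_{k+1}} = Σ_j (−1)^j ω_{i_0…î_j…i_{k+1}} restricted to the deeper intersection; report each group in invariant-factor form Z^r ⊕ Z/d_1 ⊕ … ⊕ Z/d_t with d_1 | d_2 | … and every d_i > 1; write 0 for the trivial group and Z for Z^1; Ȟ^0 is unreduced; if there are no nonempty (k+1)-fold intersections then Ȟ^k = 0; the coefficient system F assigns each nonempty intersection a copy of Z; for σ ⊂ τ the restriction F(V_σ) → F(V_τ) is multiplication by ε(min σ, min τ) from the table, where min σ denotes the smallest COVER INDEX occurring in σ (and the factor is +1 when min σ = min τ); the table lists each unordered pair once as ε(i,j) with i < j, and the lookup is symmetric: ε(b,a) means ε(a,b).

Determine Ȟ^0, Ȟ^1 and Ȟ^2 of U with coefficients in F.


nonempty overlaps:
  V12={p5} V15={p14} V23={p4} V34={p9} V45={p6,p11}
C dims 5,5; δ0: rk 4, SNF 1^4
degree 0: 5−4−0 = 1 → Ȟ^0 ≅ Z
degree 1: 5−0−4 = 1 → Ȟ^1 ≅ Z
degree 2: 0−0−0 = 0 → Ȟ^2 ≅ 0

Ȟ^0 ≅ Z; Ȟ^1 ≅ Z; Ȟ^2 ≅ 0


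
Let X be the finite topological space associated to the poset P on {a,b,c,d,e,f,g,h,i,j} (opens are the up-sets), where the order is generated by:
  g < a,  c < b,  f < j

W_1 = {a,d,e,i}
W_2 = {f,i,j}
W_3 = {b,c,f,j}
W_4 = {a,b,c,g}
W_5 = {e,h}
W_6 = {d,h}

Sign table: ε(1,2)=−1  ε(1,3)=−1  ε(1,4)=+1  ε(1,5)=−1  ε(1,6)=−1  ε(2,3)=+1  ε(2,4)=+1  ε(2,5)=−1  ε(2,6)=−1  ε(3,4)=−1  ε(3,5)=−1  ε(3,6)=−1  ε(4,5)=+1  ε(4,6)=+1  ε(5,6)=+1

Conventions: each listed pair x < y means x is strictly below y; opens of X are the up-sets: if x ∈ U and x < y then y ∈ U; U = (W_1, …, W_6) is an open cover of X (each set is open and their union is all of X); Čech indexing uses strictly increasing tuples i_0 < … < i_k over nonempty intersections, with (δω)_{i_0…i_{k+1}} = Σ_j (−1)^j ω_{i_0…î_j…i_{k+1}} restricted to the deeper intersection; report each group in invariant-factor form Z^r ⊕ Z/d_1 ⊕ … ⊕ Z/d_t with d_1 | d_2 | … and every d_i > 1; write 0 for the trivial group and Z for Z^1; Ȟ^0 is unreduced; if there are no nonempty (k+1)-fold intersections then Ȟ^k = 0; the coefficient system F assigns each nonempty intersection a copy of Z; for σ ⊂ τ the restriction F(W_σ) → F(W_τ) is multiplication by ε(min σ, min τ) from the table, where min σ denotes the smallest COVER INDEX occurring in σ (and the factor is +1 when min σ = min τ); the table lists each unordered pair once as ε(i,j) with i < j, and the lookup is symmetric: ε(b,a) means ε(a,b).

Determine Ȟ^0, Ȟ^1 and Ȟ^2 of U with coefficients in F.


Ȟ^0 = Z,  Ȟ^1 = Z^2,  Ȟ^2 = 0

nerve of the cover:
  W12={i} W14={a} W15={e} W16={d} W23={f,j} W34={b,c} W56={h}
C dims 6,7; δ0: rk 5, SNF 1^5
Ȟ^0 = (6 − 5) − 0 = 1, so Ȟ^0 ≅ Z
Ȟ^1 = (7 − 0) − 5 = 2, so Ȟ^1 ≅ Z^2
Ȟ^2 = (0 − 0) − 0 = 0, so Ȟ^2 ≅ 0


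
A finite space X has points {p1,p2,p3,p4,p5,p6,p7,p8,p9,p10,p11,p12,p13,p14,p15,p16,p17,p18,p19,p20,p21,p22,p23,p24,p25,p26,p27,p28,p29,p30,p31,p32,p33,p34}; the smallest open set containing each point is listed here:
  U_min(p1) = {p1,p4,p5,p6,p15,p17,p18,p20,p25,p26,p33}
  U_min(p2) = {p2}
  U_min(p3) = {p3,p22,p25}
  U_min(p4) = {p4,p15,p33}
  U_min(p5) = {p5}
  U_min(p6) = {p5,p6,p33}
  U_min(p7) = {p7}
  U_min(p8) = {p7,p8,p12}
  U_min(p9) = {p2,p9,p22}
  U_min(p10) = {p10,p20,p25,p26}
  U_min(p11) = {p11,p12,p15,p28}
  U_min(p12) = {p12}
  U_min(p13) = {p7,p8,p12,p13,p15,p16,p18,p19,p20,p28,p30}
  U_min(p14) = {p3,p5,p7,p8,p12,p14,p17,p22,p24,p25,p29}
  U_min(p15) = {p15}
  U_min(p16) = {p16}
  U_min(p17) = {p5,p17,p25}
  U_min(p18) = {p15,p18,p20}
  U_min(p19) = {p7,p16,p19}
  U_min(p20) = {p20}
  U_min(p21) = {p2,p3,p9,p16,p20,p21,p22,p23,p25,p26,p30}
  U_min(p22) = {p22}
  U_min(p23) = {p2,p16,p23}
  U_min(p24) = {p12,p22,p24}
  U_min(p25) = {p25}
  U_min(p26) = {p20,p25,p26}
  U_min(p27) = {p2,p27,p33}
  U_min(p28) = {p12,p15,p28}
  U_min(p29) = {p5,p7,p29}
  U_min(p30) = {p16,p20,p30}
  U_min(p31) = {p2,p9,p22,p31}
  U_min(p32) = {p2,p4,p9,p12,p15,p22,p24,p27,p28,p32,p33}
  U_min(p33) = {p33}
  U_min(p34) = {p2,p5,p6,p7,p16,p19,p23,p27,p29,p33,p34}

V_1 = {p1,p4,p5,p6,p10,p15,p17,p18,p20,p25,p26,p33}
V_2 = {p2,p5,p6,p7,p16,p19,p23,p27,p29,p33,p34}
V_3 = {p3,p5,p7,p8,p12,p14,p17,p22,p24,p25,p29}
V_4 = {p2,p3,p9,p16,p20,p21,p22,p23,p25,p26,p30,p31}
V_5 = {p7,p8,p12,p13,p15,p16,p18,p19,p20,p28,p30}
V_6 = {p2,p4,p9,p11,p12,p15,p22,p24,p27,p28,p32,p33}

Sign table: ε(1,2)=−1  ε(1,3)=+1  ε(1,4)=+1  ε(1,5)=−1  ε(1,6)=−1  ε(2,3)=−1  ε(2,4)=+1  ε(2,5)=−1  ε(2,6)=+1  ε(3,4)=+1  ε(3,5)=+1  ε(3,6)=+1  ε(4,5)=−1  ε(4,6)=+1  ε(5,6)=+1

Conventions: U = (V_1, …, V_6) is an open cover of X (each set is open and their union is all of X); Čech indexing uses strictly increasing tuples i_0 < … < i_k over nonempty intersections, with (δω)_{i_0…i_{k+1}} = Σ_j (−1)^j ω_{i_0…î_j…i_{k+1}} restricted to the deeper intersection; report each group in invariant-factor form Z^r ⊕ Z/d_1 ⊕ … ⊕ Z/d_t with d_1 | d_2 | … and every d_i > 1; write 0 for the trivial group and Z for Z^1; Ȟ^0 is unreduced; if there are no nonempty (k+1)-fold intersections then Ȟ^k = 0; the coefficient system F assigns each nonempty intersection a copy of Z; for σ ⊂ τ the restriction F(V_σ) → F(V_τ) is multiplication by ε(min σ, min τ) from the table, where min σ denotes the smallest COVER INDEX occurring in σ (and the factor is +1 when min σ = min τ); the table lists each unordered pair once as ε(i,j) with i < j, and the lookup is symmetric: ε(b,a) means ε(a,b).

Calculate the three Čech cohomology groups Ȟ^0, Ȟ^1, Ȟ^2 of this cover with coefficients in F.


nerve simplices:
  V12={p5,p6,p33} V13={p5,p17,p25} V14={p20,p25,p26} V15={p15,p18,p20} V16={p4,p15,p33} V23={p5,p7,p29} V24={p2,p16,p23} V25={p7,p16,p19} V26={p2,p27,p33} V34={p3,p22,p25} V35={p7,p8,p12} V36={p12,p22,p24} V45={p16,p20,p30} V46={p2,p9,p22} V56={p12,p15,p28}
  V123={p5} V126={p33} V134={p25} V145={p20} V156={p15} V235={p7} V245={p16} V246={p2} V346={p22} V356={p12}
C dims 6,15,10; δ0: rk 6, SNF 1^5·2; δ1: rk 9, SNF 1^9
degree 0: 6−6−0 = 0 → Ȟ^0 ≅ 0
degree 1: 15−9−6 = 0 plus torsion [2] → Ȟ^1 ≅ Z/2
degree 2: 10−0−9 = 1 → Ȟ^2 ≅ Z

Ȟ^0(U;F) ≅ 0,  Ȟ^1(U;F) ≅ Z/2,  Ȟ^2(U;F) ≅ Z


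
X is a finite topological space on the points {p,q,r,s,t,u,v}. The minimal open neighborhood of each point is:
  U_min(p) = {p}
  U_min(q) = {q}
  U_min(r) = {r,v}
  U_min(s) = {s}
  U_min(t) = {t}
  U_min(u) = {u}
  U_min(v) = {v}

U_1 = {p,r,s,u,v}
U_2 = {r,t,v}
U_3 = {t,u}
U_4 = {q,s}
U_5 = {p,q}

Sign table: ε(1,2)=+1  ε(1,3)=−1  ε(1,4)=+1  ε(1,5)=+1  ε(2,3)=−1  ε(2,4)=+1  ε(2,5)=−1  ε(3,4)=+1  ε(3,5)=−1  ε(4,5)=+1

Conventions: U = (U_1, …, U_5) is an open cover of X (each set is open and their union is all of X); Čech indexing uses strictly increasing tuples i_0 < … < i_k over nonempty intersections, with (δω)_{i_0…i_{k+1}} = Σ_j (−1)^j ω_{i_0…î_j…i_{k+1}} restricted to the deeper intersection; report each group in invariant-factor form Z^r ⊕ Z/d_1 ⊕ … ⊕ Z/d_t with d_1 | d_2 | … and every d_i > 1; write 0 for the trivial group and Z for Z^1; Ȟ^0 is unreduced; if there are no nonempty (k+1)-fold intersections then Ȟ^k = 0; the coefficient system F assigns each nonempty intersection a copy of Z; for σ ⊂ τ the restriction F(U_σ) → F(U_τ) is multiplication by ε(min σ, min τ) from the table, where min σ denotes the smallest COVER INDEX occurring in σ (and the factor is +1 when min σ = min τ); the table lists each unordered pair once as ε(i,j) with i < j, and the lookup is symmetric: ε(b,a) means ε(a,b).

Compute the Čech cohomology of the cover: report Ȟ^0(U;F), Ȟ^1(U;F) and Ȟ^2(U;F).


nerve simplices:
  U12={r,v} U13={u} U14={s} U15={p} U23={t} U45={q}
C dims 5,6; δ0: rk 4, SNF 1^4
degree 0: 5−4−0 = 1 → Ȟ^0 ≅ Z
degree 1: 6−0−4 = 2 → Ȟ^1 ≅ Z^2
degree 2: 0−0−0 = 0 → Ȟ^2 ≅ 0

Ȟ^0(U;F) ≅ Z,  Ȟ^1(U;F) ≅ Z^2,  Ȟ^2(U;F) ≅ 0


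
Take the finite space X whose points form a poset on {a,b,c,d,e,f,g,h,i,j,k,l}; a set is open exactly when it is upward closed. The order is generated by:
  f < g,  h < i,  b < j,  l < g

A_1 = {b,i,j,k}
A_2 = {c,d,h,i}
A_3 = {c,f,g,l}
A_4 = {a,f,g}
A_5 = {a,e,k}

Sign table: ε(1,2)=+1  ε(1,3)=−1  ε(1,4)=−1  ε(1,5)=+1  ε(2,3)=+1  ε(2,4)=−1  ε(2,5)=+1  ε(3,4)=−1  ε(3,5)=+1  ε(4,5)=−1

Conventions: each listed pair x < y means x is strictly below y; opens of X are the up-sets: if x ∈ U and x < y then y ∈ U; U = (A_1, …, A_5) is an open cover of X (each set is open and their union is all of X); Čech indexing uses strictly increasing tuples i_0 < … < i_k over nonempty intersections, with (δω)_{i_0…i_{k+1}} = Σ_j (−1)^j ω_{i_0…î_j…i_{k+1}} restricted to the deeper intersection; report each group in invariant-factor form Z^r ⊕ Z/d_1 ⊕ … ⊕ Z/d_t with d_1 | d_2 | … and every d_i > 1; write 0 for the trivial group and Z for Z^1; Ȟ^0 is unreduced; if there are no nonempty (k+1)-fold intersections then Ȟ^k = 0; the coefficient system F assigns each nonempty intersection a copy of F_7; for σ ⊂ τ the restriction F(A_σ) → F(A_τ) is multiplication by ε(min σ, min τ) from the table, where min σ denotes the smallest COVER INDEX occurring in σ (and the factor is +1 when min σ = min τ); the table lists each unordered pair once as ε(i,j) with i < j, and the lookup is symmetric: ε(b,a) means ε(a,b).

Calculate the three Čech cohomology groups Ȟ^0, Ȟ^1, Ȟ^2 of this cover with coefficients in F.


nerve of the cover:
  A12={i} A15={k} A23={c} A34={f,g} A45={a}
C dims 5,5; δ0: rk_F7 4
Ȟ^0 = (5 − 4) − 0 = 1, so Ȟ^0 ≅ Z/7
Ȟ^1 = (5 − 0) − 4 = 1, so Ȟ^1 ≅ Z/7
Ȟ^2 = (0 − 0) − 0 = 0, so Ȟ^2 ≅ 0

Ȟ^0(U;F) ≅ Z/7, Ȟ^1(U;F) ≅ Z/7 and Ȟ^2(U;F) ≅ 0


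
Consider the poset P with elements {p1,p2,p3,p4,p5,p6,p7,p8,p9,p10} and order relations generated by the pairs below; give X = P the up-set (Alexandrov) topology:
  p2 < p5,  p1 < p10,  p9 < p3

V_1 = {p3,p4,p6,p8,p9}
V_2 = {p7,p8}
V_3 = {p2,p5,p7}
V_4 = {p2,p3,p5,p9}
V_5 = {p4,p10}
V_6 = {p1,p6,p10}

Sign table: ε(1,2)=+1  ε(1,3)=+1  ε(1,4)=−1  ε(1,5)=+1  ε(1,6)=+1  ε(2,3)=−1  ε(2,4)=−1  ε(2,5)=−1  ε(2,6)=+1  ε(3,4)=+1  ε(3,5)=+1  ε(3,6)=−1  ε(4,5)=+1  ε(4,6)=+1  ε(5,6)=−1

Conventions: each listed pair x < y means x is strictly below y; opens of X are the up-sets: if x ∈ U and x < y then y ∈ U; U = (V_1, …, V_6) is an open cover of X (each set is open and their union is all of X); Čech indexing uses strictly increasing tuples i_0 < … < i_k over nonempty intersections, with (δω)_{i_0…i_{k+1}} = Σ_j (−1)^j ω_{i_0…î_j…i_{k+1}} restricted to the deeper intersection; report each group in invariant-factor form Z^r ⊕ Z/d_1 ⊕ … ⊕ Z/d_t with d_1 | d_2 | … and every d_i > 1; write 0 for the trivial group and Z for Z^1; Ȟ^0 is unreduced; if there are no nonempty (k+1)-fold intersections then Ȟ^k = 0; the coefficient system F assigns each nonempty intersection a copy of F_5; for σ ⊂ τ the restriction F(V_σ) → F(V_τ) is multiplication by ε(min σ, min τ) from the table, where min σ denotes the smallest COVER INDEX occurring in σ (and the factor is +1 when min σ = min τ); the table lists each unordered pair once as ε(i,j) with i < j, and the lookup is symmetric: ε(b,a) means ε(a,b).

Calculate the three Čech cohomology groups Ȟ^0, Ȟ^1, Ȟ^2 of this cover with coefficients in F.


nerve simplices:
  V12={p8} V14={p3,p9} V15={p4} V16={p6} V23={p7} V34={p2,p5} V56={p10}
C dims 6,7; δ0: rk_F5 6
degree 0: 6−6−0 = 0 → Ȟ^0 ≅ 0
degree 1: 7−0−6 = 1 → Ȟ^1 ≅ Z/5
degree 2: 0−0−0 = 0 → Ȟ^2 ≅ 0

Ȟ^0 ≅ 0; Ȟ^1 ≅ Z/5; Ȟ^2 ≅ 0


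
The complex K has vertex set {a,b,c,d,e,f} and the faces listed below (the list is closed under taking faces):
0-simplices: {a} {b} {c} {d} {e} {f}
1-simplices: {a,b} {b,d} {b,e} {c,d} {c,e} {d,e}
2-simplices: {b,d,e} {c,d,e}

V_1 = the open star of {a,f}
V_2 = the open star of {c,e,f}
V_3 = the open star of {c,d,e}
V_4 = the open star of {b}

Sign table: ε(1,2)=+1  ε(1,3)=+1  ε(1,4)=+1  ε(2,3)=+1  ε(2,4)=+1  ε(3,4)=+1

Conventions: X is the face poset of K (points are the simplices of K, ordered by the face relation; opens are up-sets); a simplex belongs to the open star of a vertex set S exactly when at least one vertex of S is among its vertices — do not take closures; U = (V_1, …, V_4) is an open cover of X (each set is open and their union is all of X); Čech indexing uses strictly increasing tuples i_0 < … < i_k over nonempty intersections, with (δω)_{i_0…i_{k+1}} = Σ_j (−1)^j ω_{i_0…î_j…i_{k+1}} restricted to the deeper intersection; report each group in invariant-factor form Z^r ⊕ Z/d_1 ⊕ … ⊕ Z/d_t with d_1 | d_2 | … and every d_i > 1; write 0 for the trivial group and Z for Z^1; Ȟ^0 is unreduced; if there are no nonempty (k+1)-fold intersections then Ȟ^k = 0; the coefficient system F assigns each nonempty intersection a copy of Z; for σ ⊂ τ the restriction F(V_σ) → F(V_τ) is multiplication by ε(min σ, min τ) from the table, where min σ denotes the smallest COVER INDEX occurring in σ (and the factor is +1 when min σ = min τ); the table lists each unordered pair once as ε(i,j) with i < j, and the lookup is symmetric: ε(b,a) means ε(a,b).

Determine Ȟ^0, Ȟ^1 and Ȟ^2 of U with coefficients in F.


Ȟ^0 ≅ Z,  Ȟ^1 ≅ Z,  Ȟ^2 ≅ 0

intersection data:
  V1={{a},{f},{a,b}} V2={{c},{e},{f},{b,e},{c,d},{c,e},{d,e},{b,d,e},{c,d,e}} V3={{c},{d},{e},{b,d},{b,e},{c,d},{c,e},{d,e},{b,d,e},{c,d,e}} V4={{b},{a,b},{b,d},{b,e},{b,d,e}}
  V12={{f}} V14={{a,b}} V23={{c},{e},{b,e},{c,d},{c,e},{d,e},{b,d,e},{c,d,e}} V24={{b,e},{b,d,e}} V34={{b,d},{b,e},{b,d,e}}
  V234={{b,e},{b,d,e}}
C dims 4,5,1; δ0: rk 3, SNF 1^3; δ1: rk 1, SNF 1^1
Ȟ^0 = (4 − 3) − 0 = 1, so Ȟ^0 ≅ Z
Ȟ^1 = (5 − 1) − 3 = 1, so Ȟ^1 ≅ Z
Ȟ^2 = (1 − 0) − 1 = 0, so Ȟ^2 ≅ 0


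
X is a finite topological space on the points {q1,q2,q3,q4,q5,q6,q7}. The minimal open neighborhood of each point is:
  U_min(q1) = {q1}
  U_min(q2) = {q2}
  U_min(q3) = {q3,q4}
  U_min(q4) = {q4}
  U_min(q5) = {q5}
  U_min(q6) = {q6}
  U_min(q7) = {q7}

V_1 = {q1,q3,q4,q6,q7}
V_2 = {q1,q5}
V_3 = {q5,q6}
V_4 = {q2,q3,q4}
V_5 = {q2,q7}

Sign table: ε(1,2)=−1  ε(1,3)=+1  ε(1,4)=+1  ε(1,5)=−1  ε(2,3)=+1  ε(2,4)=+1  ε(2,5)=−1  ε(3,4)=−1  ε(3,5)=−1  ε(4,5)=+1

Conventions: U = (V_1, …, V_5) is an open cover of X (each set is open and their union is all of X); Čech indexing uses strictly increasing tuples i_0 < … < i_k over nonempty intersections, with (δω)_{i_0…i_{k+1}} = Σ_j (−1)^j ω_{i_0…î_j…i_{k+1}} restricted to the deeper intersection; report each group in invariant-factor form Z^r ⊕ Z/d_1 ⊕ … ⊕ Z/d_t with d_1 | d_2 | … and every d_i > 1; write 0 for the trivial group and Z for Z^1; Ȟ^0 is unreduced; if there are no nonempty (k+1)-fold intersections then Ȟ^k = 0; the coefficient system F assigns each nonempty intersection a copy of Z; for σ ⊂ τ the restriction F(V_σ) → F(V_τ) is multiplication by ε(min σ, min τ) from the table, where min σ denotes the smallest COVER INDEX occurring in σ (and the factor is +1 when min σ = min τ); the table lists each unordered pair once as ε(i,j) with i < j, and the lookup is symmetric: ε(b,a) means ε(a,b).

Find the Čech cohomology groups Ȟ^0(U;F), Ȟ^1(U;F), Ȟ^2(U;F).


nonempty intersections:
  V12={q1} V13={q6} V14={q3,q4} V15={q7} V23={q5} V45={q2}
C dims 5,6; δ0: rk 5, SNF 1^4·2
Ȟ^0: (5−5)−0=0 ⇒ 0
Ȟ^1: (6−0)−5=1 plus torsion [2] ⇒ Z ⊕ Z/2
Ȟ^2: (0−0)−0=0 ⇒ 0

Ȟ^0 ≅ 0, Ȟ^1 ≅ Z ⊕ Z/2 and Ȟ^2 ≅ 0


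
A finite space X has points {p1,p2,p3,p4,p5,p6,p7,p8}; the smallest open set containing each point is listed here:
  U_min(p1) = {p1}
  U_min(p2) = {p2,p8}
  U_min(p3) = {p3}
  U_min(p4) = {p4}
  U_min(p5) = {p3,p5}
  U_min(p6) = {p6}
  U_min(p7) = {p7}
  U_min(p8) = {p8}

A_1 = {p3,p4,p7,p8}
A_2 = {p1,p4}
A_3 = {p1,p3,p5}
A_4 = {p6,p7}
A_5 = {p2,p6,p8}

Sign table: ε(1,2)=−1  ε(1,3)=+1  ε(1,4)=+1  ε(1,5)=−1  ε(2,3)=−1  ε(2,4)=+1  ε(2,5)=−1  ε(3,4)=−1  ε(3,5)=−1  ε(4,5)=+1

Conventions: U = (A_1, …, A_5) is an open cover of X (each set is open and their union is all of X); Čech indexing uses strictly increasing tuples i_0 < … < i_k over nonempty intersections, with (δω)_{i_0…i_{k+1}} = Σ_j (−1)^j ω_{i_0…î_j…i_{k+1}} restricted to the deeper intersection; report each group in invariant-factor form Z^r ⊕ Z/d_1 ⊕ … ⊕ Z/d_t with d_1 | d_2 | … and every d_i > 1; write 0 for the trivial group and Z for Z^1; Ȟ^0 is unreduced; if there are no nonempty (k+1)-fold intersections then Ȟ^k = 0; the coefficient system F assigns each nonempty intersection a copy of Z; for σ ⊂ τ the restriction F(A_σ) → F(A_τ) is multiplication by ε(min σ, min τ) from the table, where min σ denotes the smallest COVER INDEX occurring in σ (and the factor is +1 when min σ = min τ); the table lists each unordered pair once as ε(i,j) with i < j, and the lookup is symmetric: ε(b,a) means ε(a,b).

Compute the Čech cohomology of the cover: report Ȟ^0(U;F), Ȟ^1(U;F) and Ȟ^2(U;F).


nonempty intersections:
  A12={p4} A13={p3} A14={p7} A15={p8} A23={p1} A45={p6}
C dims 5,6; δ0: rk 5, SNF 1^4·2
Ȟ^0: (5−5)−0=0 ⇒ 0
Ȟ^1: (6−0)−5=1 plus torsion [2] ⇒ Z ⊕ Z/2
Ȟ^2: (0−0)−0=0 ⇒ 0

Ȟ^0 ≅ 0,  Ȟ^1 ≅ Z ⊕ Z/2,  Ȟ^2 ≅ 0


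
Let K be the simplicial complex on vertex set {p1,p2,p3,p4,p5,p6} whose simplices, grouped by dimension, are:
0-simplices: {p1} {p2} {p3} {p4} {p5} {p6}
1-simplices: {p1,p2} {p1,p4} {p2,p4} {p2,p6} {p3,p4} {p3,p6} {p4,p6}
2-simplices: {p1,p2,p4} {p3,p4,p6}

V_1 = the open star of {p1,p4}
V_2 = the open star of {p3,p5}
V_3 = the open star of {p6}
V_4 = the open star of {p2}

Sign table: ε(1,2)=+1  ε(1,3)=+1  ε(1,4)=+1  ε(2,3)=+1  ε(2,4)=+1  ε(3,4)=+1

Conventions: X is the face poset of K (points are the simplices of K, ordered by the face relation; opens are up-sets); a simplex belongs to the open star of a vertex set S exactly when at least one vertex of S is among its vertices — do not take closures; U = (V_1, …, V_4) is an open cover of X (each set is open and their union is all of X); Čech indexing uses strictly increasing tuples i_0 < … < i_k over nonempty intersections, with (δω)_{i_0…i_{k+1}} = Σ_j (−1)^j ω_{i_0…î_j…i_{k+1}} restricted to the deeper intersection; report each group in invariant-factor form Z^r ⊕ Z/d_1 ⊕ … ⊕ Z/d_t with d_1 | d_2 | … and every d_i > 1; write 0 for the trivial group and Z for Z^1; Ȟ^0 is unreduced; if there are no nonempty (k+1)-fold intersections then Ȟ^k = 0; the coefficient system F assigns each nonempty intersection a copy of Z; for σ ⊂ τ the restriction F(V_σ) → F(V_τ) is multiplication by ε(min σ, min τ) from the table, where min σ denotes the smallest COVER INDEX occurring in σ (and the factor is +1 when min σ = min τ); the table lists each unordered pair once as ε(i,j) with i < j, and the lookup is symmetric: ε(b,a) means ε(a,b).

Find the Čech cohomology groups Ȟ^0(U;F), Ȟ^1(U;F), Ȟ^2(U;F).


nonempty intersections:
  V1={{p1},{p4},{p1,p2},{p1,p4},{p2,p4},{p3,p4},{p4,p6},{p1,p2,p4},{p3,p4,p6}} V2={{p3},{p5},{p3,p4},{p3,p6},{p3,p4,p6}} V3={{p6},{p2,p6},{p3,p6},{p4,p6},{p3,p4,p6}} V4={{p2},{p1,p2},{p2,p4},{p2,p6},{p1,p2,p4}}
  V12={{p3,p4},{p3,p4,p6}} V13={{p4,p6},{p3,p4,p6}} V14={{p1,p2},{p2,p4},{p1,p2,p4}} V23={{p3,p6},{p3,p4,p6}} V34={{p2,p6}}
  V123={{p3,p4,p6}}
C dims 4,5,1; δ0: rk 3, SNF 1^3; δ1: rk 1, SNF 1^1
Ȟ^0: (4−3)−0=1 ⇒ Z
Ȟ^1: (5−1)−3=1 ⇒ Z
Ȟ^2: (1−0)−1=0 ⇒ 0

Ȟ^0(U;F) ≅ Z,  Ȟ^1(U;F) ≅ Z,  Ȟ^2(U;F) ≅ 0


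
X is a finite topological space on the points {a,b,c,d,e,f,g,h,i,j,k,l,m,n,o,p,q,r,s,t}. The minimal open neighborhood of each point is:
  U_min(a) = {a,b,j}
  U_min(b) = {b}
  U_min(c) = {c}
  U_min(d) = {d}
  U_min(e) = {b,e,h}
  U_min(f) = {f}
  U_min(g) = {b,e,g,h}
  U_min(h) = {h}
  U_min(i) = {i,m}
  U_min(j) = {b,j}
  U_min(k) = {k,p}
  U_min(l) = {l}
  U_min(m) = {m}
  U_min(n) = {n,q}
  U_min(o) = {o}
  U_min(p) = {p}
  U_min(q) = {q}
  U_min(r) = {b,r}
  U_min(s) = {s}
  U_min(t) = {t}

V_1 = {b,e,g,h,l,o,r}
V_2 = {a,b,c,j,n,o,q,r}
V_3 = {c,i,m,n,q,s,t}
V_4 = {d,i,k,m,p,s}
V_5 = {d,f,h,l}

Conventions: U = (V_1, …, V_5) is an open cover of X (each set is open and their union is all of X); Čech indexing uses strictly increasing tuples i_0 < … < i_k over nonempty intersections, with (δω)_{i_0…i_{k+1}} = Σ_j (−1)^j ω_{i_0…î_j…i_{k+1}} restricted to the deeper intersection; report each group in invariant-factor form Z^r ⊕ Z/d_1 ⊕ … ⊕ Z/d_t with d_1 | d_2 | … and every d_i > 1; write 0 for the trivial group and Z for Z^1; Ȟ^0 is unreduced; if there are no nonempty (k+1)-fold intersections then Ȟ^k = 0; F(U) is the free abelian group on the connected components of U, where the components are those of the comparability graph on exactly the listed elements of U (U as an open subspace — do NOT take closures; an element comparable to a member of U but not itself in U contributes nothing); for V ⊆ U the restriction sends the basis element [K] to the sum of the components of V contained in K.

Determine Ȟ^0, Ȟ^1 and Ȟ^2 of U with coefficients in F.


Ȟ^0 = Z^11,  Ȟ^1 = 0,  Ȟ^2 = 0

nerve simplices:
  V12={b,o,r} V15={h,l} V23={c,n,q} V34={i,m,s} V45={d}
components per intersection:
  V1: {b,e,g,h,r} {l} {o}
  V2: {a,b,j,r} {c} {n,q} {o}
  V3: {c} {i,m} {n,q} {s} {t}
  V4: {d} {i,m} {k,p} {s}
  V5: {d} {f} {h} {l}
  V12: {b,r} {o}
  V15: {h} {l}
  V23: {c} {n,q}
  V34: {i,m} {s}
  V45: {d}
C dims 20,9; δ0: rk 9, SNF 1^9
degree 0: 20−9−0 = 11 → Ȟ^0 ≅ Z^11
degree 1: 9−0−9 = 0 → Ȟ^1 ≅ 0
degree 2: 0−0−0 = 0 → Ȟ^2 ≅ 0


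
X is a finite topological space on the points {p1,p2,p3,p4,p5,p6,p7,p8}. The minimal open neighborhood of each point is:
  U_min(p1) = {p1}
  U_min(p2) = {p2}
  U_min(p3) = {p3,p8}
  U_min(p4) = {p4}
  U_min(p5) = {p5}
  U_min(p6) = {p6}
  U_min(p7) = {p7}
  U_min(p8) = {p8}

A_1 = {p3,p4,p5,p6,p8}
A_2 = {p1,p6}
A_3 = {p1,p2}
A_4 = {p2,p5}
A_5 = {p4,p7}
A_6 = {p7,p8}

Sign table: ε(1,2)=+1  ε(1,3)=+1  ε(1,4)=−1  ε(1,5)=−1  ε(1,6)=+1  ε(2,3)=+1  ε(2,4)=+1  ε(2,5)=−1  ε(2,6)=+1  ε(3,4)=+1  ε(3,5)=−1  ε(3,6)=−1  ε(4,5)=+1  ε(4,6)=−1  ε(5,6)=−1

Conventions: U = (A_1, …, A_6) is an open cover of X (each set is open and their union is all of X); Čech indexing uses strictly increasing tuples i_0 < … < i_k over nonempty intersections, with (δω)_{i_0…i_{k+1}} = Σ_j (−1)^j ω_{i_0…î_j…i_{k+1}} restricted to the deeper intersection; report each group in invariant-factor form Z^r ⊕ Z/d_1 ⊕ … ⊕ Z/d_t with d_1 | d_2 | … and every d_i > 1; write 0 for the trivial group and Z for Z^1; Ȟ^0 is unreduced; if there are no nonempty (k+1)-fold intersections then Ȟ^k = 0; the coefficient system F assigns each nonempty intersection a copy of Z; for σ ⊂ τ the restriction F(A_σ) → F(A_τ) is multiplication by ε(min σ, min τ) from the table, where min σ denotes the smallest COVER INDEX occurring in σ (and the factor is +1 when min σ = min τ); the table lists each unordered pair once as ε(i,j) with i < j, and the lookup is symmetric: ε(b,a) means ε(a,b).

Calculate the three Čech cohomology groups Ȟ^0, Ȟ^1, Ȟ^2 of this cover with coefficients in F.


Ȟ^0 ≅ 0,  Ȟ^1 ≅ Z ⊕ Z/2,  Ȟ^2 ≅ 0

nonempty overlaps:
  A12={p6} A14={p5} A15={p4} A16={p8} A23={p1} A34={p2} A56={p7}
C dims 6,7; δ0: rk 6, SNF 1^5·2
degree 0: 6−6−0 = 0 → Ȟ^0 ≅ 0
degree 1: 7−0−6 = 1 plus torsion [2] → Ȟ^1 ≅ Z ⊕ Z/2
degree 2: 0−0−0 = 0 → Ȟ^2 ≅ 0


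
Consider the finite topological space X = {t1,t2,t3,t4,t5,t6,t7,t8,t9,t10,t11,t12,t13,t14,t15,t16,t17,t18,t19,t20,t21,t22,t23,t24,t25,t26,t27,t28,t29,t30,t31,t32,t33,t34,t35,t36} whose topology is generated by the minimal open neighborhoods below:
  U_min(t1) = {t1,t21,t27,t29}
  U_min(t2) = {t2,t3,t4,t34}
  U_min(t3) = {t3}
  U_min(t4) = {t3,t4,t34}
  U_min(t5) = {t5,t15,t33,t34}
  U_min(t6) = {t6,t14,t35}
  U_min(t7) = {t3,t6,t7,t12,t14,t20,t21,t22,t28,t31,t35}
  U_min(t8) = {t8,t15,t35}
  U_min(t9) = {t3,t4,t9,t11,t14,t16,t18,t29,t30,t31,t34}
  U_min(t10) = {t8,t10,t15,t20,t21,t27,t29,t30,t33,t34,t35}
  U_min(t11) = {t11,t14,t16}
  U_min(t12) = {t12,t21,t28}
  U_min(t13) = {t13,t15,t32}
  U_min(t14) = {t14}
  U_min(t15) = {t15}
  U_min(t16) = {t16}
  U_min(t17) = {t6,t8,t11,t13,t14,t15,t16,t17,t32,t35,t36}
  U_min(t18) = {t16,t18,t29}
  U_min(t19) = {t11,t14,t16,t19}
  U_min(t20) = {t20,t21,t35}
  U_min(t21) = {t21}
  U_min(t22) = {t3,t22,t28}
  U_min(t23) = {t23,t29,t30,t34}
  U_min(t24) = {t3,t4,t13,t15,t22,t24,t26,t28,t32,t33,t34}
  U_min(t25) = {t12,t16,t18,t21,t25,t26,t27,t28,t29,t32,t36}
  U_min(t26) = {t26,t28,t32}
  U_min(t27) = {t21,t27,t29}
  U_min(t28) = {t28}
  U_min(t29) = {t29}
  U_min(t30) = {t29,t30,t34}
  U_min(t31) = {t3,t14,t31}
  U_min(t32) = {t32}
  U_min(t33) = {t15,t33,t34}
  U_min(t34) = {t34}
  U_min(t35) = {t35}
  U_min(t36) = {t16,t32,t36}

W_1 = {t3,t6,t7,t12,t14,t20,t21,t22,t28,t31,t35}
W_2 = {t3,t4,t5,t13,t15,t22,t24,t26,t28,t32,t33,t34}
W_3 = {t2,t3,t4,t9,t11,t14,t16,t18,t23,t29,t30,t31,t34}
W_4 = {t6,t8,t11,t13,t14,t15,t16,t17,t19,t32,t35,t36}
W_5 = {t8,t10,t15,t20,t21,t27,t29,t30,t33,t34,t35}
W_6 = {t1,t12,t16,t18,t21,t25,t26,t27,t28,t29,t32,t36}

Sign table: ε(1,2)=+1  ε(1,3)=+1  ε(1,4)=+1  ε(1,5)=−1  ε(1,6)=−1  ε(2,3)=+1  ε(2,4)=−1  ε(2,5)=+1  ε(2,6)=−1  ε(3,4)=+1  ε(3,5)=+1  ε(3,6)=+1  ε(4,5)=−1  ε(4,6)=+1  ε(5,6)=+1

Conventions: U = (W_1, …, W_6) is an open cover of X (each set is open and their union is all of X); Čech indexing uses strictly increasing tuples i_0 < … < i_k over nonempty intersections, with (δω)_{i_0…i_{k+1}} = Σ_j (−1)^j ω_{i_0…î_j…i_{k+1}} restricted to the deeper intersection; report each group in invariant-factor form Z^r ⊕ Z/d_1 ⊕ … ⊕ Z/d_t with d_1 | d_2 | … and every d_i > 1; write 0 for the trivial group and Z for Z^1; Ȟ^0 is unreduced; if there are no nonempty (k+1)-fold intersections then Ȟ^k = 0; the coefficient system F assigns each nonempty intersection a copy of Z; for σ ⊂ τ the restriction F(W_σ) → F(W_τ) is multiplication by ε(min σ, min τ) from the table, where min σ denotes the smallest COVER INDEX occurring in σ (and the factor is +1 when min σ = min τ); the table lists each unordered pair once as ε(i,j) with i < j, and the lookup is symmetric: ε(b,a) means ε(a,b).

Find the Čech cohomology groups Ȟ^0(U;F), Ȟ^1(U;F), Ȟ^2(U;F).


intersection data:
  W12={t3,t22,t28} W13={t3,t14,t31} W14={t6,t14,t35} W15={t20,t21,t35} W16={t12,t21,t28} W23={t3,t4,t34} W24={t13,t15,t32} W25={t15,t33,t34} W26={t26,t28,t32} W34={t11,t14,t16} W35={t29,t30,t34} W36={t16,t18,t29} W45={t8,t15,t35} W46={t16,t32,t36} W56={t21,t27,t29}
  W123={t3} W126={t28} W134={t14} W145={t35} W156={t21} W235={t34} W245={t15} W246={t32} W346={t16} W356={t29}
C dims 6,15,10; δ0: rk 6, SNF 1^5·2; δ1: rk 9, SNF 1^9
Ȟ^0 = (6 − 6) − 0 = 0, so Ȟ^0 ≅ 0
Ȟ^1 = (15 − 9) − 6 = 0 plus torsion [2], so Ȟ^1 ≅ Z/2
Ȟ^2 = (10 − 0) − 9 = 1, so Ȟ^2 ≅ Z

Ȟ^0(U;F) ≅ 0; Ȟ^1(U;F) ≅ Z/2; Ȟ^2(U;F) ≅ Z
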